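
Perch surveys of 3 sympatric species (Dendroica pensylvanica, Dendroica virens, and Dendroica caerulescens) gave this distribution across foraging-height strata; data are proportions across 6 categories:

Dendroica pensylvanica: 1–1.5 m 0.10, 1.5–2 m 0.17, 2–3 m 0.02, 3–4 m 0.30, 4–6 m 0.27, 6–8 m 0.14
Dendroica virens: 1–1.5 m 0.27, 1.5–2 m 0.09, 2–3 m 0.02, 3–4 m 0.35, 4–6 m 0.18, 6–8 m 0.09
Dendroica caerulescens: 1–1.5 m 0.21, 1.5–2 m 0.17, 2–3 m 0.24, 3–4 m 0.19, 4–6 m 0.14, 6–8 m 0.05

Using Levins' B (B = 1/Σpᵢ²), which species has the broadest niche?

Σp_pensᵢ² = 0.10² + 0.17² + 0.02² + 0.30² + 0.27² + 0.14² = 0.0100 + 0.0289 + 0.0004 + 0.0900 + 0.0729 + 0.0196 = 0.2218
B_pens = 1 / 0.2218 = 4.5086
Σp_vireᵢ² = 0.27² + 0.09² + 0.02² + 0.35² + 0.18² + 0.09² = 0.0729 + 0.0081 + 0.0004 + 0.1225 + 0.0324 + 0.0081 = 0.2444
B_vire = 1 / 0.2444 = 4.0917
Σp_caerᵢ² = 0.21² + 0.17² + 0.24² + 0.19² + 0.14² + 0.05² = 0.0441 + 0.0289 + 0.0576 + 0.0361 + 0.0196 + 0.0025 = 0.1888
B_caer = 1 / 0.1888 = 5.2966
Highest B → broadest niche (most generalist): Dendroica caerulescens (B = 5.30).

Dendroica caerulescens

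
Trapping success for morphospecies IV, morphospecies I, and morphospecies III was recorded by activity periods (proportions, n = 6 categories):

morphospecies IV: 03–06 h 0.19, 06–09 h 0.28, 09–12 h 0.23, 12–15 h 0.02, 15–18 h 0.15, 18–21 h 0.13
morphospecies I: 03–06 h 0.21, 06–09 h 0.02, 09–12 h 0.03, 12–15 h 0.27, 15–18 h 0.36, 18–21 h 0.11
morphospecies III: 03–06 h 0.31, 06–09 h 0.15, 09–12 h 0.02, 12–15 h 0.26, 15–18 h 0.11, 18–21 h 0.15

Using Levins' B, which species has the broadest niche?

morphospecies IV

Σp_IVᵢ² = 0.19² + 0.28² + 0.23² + 0.02² + 0.15² + 0.13² = 0.0361 + 0.0784 + 0.0529 + 0.0004 + 0.0225 + 0.0169 = 0.2072
B_IV = 1 / 0.2072 = 4.8263
Σp_Iᵢ² = 0.21² + 0.02² + 0.03² + 0.27² + 0.36² + 0.11² = 0.0441 + 0.0004 + 0.0009 + 0.0729 + 0.1296 + 0.0121 = 0.2600
B_I = 1 / 0.2600 = 3.8462
Σp_IIIᵢ² = 0.31² + 0.15² + 0.02² + 0.26² + 0.11² + 0.15² = 0.0961 + 0.0225 + 0.0004 + 0.0676 + 0.0121 + 0.0225 = 0.2212
B_III = 1 / 0.2212 = 4.5208
Highest B → broadest niche (most generalist): morphospecies IV (B = 4.83).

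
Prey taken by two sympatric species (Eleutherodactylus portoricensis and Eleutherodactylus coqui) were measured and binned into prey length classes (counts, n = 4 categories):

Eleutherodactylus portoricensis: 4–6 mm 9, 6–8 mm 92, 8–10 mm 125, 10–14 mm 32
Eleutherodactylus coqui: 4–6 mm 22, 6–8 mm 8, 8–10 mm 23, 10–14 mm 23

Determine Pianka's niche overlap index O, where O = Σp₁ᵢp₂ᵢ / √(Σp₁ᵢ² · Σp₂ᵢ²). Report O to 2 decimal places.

Proportions for Eleutherodactylus portoricensis (n=258): 9/258=0.0349, 92/258=0.3566, 125/258=0.4845, 32/258=0.1240
Proportions for Eleutherodactylus coqui (n=76): 22/76=0.2895, 8/76=0.1053, 23/76=0.3026, 23/76=0.3026
Σ p₁ᵢp₂ᵢ = 0.010104 + 0.037550 + 0.146610 + 0.037522 = 0.231786
Σp_1ᵢ² = 0.0349² + 0.3566² + 0.4845² + 0.1240² = 0.001218 + 0.127164 + 0.234740 + 0.015376 = 0.378498
Σp_2ᵢ² = 0.2895² + 0.1053² + 0.3026² + 0.3026² = 0.083810 + 0.011088 + 0.091567 + 0.091567 = 0.278032
O = 0.231786 / √(0.378498 × 0.278032) = 0.231786 / 0.3243988 = 0.7145

0.71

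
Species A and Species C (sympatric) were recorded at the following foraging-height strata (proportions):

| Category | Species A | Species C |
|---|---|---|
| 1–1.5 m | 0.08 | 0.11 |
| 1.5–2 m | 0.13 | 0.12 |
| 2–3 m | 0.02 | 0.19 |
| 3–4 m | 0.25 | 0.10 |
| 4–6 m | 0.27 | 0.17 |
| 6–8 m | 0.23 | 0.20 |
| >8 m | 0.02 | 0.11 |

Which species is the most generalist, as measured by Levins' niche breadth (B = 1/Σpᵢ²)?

Species C

Σp_Aᵢ² = 0.08² + 0.13² + 0.02² + 0.25² + 0.27² + 0.23² + 0.02² = 0.0064 + 0.0169 + 0.0004 + 0.0625 + 0.0729 + 0.0529 + 0.0004 = 0.2124
B_A = 1 / 0.2124 = 4.7081
Σp_Cᵢ² = 0.11² + 0.12² + 0.19² + 0.10² + 0.17² + 0.20² + 0.11² = 0.0121 + 0.0144 + 0.0361 + 0.0100 + 0.0289 + 0.0400 + 0.0121 = 0.1536
B_C = 1 / 0.1536 = 6.5104
Highest B → broadest niche (most generalist): Species C (B = 6.51).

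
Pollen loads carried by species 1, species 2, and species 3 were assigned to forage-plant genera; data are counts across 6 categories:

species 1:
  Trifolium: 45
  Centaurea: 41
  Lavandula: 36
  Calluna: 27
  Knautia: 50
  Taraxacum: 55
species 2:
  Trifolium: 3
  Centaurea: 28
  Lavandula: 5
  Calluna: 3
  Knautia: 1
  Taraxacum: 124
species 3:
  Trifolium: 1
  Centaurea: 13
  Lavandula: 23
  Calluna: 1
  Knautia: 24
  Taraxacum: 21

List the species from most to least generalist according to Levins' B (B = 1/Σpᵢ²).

species 1 > species 3 > species 2

Proportions for species 1 (n=254): 45/254=0.1772, 41/254=0.1614, 36/254=0.1417, 27/254=0.1063, 50/254=0.1969, 55/254=0.2165
Proportions for species 2 (n=164): 3/164=0.0183, 28/164=0.1707, 5/164=0.0305, 3/164=0.0183, 1/164=0.0061, 124/164=0.7561
Proportions for species 3 (n=83): 1/83=0.0120, 13/83=0.1566, 23/83=0.2771, 1/83=0.0120, 24/83=0.2892, 21/83=0.2530
Σp_1ᵢ² = 0.1772² + 0.1614² + 0.1417² + 0.1063² + 0.1969² + 0.2165² = 0.031400 + 0.026050 + 0.020079 + 0.011300 + 0.038770 + 0.046872 = 0.174471
B_1 = 1 / 0.174471 = 5.7316
Σp_2ᵢ² = 0.0183² + 0.1707² + 0.0305² + 0.0183² + 0.0061² + 0.7561² = 0.000335 + 0.029138 + 0.000930 + 0.000335 + 0.000037 + 0.571687 = 0.602462
B_2 = 1 / 0.602462 = 1.6599
Σp_3ᵢ² = 0.0120² + 0.1566² + 0.2771² + 0.0120² + 0.2892² + 0.2530² = 0.000144 + 0.024524 + 0.076784 + 0.000144 + 0.083637 + 0.064009 = 0.249242
B_3 = 1 / 0.249242 = 4.0122
Ranking by B (broadest → narrowest): species 1 (5.73) > species 3 (4.01) > species 2 (1.66)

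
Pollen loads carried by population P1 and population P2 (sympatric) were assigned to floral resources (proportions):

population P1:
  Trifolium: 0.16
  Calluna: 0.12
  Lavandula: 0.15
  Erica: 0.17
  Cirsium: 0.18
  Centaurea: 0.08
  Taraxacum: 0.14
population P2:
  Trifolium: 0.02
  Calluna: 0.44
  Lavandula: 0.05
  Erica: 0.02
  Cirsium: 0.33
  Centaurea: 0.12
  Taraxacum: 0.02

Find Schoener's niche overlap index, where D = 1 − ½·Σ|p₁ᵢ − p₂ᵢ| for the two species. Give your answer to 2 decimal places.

0.49

Σ|p₁ᵢ − p₂ᵢ| = 0.14 + 0.32 + 0.10 + 0.15 + 0.15 + 0.04 + 0.12 = 1.02
D = 1 − ½ × 1.02 = 1 − 0.510 = 0.4900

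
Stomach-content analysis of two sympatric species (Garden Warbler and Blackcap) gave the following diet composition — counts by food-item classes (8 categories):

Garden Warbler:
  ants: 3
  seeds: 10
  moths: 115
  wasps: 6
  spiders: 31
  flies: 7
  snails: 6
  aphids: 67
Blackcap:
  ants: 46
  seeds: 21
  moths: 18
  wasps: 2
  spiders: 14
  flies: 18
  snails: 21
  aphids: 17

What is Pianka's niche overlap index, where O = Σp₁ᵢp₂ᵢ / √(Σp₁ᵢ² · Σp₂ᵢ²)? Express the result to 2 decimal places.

Proportions for Garden Warbler (n=245): 3/245=0.0122, 10/245=0.0408, 115/245=0.4694, 6/245=0.0245, 31/245=0.1265, 7/245=0.0286, 6/245=0.0245, 67/245=0.2735
Proportions for Blackcap (n=157): 46/157=0.2930, 21/157=0.1338, 18/157=0.1146, 2/157=0.0127, 14/157=0.0892, 18/157=0.1146, 21/157=0.1338, 17/157=0.1083
Σ p₁ᵢp₂ᵢ = 0.003575 + 0.005459 + 0.053793 + 0.000311 + 0.011284 + 0.003278 + 0.003278 + 0.029620 = 0.110598
Σp_1ᵢ² = 0.0122² + 0.0408² + 0.4694² + 0.0245² + 0.1265² + 0.0286² + 0.0245² + 0.2735² = 0.000149 + 0.001665 + 0.220336 + 0.000600 + 0.016002 + 0.000818 + 0.000600 + 0.074802 = 0.314972
Σp_2ᵢ² = 0.2930² + 0.1338² + 0.1146² + 0.0127² + 0.0892² + 0.1146² + 0.1338² + 0.1083² = 0.085849 + 0.017902 + 0.013133 + 0.000161 + 0.007957 + 0.013133 + 0.017902 + 0.011729 = 0.167766
O = 0.110598 / √(0.314972 × 0.167766) = 0.110598 / 0.2298730 = 0.4811

0.48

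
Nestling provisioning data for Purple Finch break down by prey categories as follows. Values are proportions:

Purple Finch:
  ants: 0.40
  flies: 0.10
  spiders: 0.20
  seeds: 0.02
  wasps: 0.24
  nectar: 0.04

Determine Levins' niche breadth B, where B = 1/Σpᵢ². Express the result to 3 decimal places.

3.709

Σpᵢ² = 0.40² + 0.10² + 0.20² + 0.02² + 0.24² + 0.04² = 0.1600 + 0.0100 + 0.0400 + 0.0004 + 0.0576 + 0.0016 = 0.2696
B = 1 / 0.2696 = 3.70920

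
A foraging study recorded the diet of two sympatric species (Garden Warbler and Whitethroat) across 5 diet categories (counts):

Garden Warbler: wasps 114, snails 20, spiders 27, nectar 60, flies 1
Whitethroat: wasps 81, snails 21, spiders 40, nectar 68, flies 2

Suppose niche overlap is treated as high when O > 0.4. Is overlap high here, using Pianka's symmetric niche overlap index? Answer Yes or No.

Proportions for Garden Warbler (n=222): 114/222=0.5135, 20/222=0.0901, 27/222=0.1216, 60/222=0.2703, 1/222=0.0045
Proportions for Whitethroat (n=212): 81/212=0.3821, 21/212=0.0991, 40/212=0.1887, 68/212=0.3208, 2/212=0.0094
Σ p₁ᵢp₂ᵢ = 0.196208 + 0.008929 + 0.022946 + 0.086712 + 0.000042 = 0.314837
Σp_1ᵢ² = 0.5135² + 0.0901² + 0.1216² + 0.2703² + 0.0045² = 0.263682 + 0.008118 + 0.014787 + 0.073062 + 0.000020 = 0.359669
Σp_2ᵢ² = 0.3821² + 0.0991² + 0.1887² + 0.3208² + 0.0094² = 0.146000 + 0.009821 + 0.035608 + 0.102913 + 0.000088 = 0.294430
O = 0.314837 / √(0.359669 × 0.294430) = 0.314837 / 0.3254187 = 0.9675
O = 0.9675 > 0.4 → Yes.

Yes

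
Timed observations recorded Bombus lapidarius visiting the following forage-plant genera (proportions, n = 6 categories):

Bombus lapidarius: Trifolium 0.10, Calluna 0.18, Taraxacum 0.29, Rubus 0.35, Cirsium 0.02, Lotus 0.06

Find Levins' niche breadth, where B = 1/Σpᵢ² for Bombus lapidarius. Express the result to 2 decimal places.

3.95

Σpᵢ² = 0.10² + 0.18² + 0.29² + 0.35² + 0.02² + 0.06² = 0.0100 + 0.0324 + 0.0841 + 0.1225 + 0.0004 + 0.0036 = 0.2530
B = 1 / 0.2530 = 3.9526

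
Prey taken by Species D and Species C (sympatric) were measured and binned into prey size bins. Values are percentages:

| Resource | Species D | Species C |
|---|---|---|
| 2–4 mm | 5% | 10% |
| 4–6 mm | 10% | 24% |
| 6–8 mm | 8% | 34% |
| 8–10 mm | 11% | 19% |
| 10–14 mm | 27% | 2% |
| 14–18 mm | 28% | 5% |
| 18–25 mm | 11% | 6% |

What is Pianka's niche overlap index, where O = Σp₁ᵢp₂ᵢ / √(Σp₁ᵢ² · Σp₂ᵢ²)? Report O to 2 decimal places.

Convert percentages to proportions (divide by 100).
Σ p₁ᵢp₂ᵢ = 0.0050 + 0.0240 + 0.0272 + 0.0209 + 0.0054 + 0.0140 + 0.0066 = 0.1031
Σp_1ᵢ² = 0.05² + 0.10² + 0.08² + 0.11² + 0.27² + 0.28² + 0.11² = 0.0025 + 0.0100 + 0.0064 + 0.0121 + 0.0729 + 0.0784 + 0.0121 = 0.1944
Σp_2ᵢ² = 0.10² + 0.24² + 0.34² + 0.19² + 0.02² + 0.05² + 0.06² = 0.0100 + 0.0576 + 0.1156 + 0.0361 + 0.0004 + 0.0025 + 0.0036 = 0.2258
O = 0.1031 / √(0.1944 × 0.2258) = 0.1031 / 0.20951 = 0.4921

0.49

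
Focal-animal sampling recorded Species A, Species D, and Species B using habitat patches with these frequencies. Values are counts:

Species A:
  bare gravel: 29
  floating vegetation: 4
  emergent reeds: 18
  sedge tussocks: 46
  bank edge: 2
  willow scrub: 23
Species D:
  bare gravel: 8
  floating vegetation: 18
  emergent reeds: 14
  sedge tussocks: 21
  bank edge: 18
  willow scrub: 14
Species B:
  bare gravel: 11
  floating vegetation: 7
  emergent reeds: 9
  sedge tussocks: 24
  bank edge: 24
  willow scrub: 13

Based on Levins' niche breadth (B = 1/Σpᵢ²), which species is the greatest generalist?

Species D

Proportions for Species A (n=122): 29/122=0.2377, 4/122=0.0328, 18/122=0.1475, 46/122=0.3770, 2/122=0.0164, 23/122=0.1885
Proportions for Species D (n=93): 8/93=0.0860, 18/93=0.1935, 14/93=0.1505, 21/93=0.2258, 18/93=0.1935, 14/93=0.1505
Proportions for Species B (n=88): 11/88=0.1250, 7/88=0.0795, 9/88=0.1023, 24/88=0.2727, 24/88=0.2727, 13/88=0.1477
Σp_Aᵢ² = 0.2377² + 0.0328² + 0.1475² + 0.3770² + 0.0164² + 0.1885² = 0.056501 + 0.001076 + 0.021756 + 0.142129 + 0.000269 + 0.035532 = 0.257263
B_A = 1 / 0.257263 = 3.8871
Σp_Dᵢ² = 0.0860² + 0.1935² + 0.1505² + 0.2258² + 0.1935² + 0.1505² = 0.007396 + 0.037442 + 0.022650 + 0.050986 + 0.037442 + 0.022650 = 0.178566
B_D = 1 / 0.178566 = 5.6002
Σp_Bᵢ² = 0.1250² + 0.0795² + 0.1023² + 0.2727² + 0.2727² + 0.1477² = 0.015625 + 0.006320 + 0.010465 + 0.074365 + 0.074365 + 0.021815 = 0.202955
B_B = 1 / 0.202955 = 4.9272
Highest B → broadest niche (most generalist): Species D (B = 5.60).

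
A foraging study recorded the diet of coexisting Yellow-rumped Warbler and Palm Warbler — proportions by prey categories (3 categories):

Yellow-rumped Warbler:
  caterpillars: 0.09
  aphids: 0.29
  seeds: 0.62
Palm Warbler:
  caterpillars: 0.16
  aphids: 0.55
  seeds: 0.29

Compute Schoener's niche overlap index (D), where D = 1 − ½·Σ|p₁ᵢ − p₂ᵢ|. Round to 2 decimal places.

Σ|p₁ᵢ − p₂ᵢ| = 0.07 + 0.26 + 0.33 = 0.66
D = 1 − ½ × 0.66 = 1 − 0.330 = 0.6700

0.67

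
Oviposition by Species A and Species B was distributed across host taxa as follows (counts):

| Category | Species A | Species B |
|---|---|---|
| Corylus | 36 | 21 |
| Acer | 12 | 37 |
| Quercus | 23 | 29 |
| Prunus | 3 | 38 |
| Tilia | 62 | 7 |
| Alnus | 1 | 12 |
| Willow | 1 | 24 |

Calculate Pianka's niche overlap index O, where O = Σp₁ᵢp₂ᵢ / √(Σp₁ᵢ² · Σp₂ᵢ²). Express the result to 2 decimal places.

0.46

Proportions for Species A (n=138): 36/138=0.2609, 12/138=0.0870, 23/138=0.1667, 3/138=0.0217, 62/138=0.4493, 1/138=0.0072, 1/138=0.0072
Proportions for Species B (n=168): 21/168=0.1250, 37/168=0.2202, 29/168=0.1726, 38/168=0.2262, 7/168=0.0417, 12/168=0.0714, 24/168=0.1429
Σ p₁ᵢp₂ᵢ = 0.032613 + 0.019157 + 0.028772 + 0.004909 + 0.018736 + 0.000514 + 0.001029 = 0.105730
Σp_1ᵢ² = 0.2609² + 0.0870² + 0.1667² + 0.0217² + 0.4493² + 0.0072² + 0.0072² = 0.068069 + 0.007569 + 0.027789 + 0.000471 + 0.201870 + 0.000052 + 0.000052 = 0.305872
Σp_2ᵢ² = 0.1250² + 0.2202² + 0.1726² + 0.2262² + 0.0417² + 0.0714² + 0.1429² = 0.015625 + 0.048488 + 0.029791 + 0.051166 + 0.001739 + 0.005098 + 0.020420 = 0.172327
O = 0.105730 / √(0.305872 × 0.172327) = 0.105730 / 0.2295866 = 0.4605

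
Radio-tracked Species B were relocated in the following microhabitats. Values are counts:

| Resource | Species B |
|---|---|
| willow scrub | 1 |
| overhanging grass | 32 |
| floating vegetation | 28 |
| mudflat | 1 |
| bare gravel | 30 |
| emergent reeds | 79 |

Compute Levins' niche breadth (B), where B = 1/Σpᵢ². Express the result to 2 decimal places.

3.27

Proportions for Species B (n=171): 1/171=0.0058, 32/171=0.1871, 28/171=0.1637, 1/171=0.0058, 30/171=0.1754, 79/171=0.4620
Σpᵢ² = 0.0058² + 0.1871² + 0.1637² + 0.0058² + 0.1754² + 0.4620² = 0.000034 + 0.035006 + 0.026798 + 0.000034 + 0.030765 + 0.213444 = 0.306081
B = 1 / 0.306081 = 3.2671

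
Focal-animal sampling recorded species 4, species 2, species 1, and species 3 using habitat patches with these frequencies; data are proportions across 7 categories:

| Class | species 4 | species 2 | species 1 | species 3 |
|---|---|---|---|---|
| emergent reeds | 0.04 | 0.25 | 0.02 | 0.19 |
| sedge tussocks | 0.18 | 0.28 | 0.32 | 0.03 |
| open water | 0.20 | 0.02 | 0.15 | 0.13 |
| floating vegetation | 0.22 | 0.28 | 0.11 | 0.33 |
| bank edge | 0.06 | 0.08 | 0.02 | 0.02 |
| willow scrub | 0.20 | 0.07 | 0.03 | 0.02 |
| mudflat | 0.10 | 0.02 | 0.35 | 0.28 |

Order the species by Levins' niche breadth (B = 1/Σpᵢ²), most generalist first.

species 4 > species 2 > species 3 > species 1

Σp_4ᵢ² = 0.04² + 0.18² + 0.20² + 0.22² + 0.06² + 0.20² + 0.10² = 0.0016 + 0.0324 + 0.0400 + 0.0484 + 0.0036 + 0.0400 + 0.0100 = 0.1760
B_4 = 1 / 0.1760 = 5.6818
Σp_2ᵢ² = 0.25² + 0.28² + 0.02² + 0.28² + 0.08² + 0.07² + 0.02² = 0.0625 + 0.0784 + 0.0004 + 0.0784 + 0.0064 + 0.0049 + 0.0004 = 0.2314
B_2 = 1 / 0.2314 = 4.3215
Σp_1ᵢ² = 0.02² + 0.32² + 0.15² + 0.11² + 0.02² + 0.03² + 0.35² = 0.0004 + 0.1024 + 0.0225 + 0.0121 + 0.0004 + 0.0009 + 0.1225 = 0.2612
B_1 = 1 / 0.2612 = 3.8285
Σp_3ᵢ² = 0.19² + 0.03² + 0.13² + 0.33² + 0.02² + 0.02² + 0.28² = 0.0361 + 0.0009 + 0.0169 + 0.1089 + 0.0004 + 0.0004 + 0.0784 = 0.2420
B_3 = 1 / 0.2420 = 4.1322
Ranking by B (broadest → narrowest): species 4 (5.68) > species 2 (4.32) > species 3 (4.13) > species 1 (3.83)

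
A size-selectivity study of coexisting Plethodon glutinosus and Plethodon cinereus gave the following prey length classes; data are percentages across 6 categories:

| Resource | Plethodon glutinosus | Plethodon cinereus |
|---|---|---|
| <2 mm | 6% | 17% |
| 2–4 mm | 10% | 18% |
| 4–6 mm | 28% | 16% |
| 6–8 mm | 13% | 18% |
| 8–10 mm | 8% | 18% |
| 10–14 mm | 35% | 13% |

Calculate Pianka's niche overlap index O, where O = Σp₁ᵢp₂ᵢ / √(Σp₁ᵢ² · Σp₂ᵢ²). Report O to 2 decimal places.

Convert percentages to proportions (divide by 100).
Σ p₁ᵢp₂ᵢ = 0.0102 + 0.0180 + 0.0448 + 0.0234 + 0.0144 + 0.0455 = 0.1563
Σp_1ᵢ² = 0.06² + 0.10² + 0.28² + 0.13² + 0.08² + 0.35² = 0.0036 + 0.0100 + 0.0784 + 0.0169 + 0.0064 + 0.1225 = 0.2378
Σp_2ᵢ² = 0.17² + 0.18² + 0.16² + 0.18² + 0.18² + 0.13² = 0.0289 + 0.0324 + 0.0256 + 0.0324 + 0.0324 + 0.0169 = 0.1686
O = 0.1563 / √(0.2378 × 0.1686) = 0.1563 / 0.20023 = 0.7806

0.78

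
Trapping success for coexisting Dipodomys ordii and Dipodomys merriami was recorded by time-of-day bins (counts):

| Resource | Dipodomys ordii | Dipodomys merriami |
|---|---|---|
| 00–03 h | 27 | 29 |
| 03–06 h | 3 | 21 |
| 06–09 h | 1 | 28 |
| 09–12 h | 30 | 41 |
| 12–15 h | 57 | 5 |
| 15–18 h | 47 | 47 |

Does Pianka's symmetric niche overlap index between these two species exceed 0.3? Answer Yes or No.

Yes

Proportions for Dipodomys ordii (n=165): 27/165=0.1636, 3/165=0.0182, 1/165=0.0061, 30/165=0.1818, 57/165=0.3455, 47/165=0.2848
Proportions for Dipodomys merriami (n=171): 29/171=0.1696, 21/171=0.1228, 28/171=0.1637, 41/171=0.2398, 5/171=0.0292, 47/171=0.2749
Σ p₁ᵢp₂ᵢ = 0.027747 + 0.002235 + 0.000999 + 0.043596 + 0.010089 + 0.078292 = 0.162958
Σp_1ᵢ² = 0.1636² + 0.0182² + 0.0061² + 0.1818² + 0.3455² + 0.2848² = 0.026765 + 0.000331 + 0.000037 + 0.033051 + 0.119370 + 0.081111 = 0.260665
Σp_2ᵢ² = 0.1696² + 0.1228² + 0.1637² + 0.2398² + 0.0292² + 0.2749² = 0.028764 + 0.015080 + 0.026798 + 0.057504 + 0.000853 + 0.075570 = 0.204569
O = 0.162958 / √(0.260665 × 0.204569) = 0.162958 / 0.2309199 = 0.7057
O = 0.7057 > 0.3 → Yes.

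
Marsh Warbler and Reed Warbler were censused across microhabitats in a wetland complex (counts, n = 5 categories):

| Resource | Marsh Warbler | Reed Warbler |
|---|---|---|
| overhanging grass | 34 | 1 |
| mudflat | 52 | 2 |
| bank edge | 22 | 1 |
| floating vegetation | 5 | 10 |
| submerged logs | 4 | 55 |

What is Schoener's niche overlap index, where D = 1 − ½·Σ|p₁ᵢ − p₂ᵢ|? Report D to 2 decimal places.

Proportions for Marsh Warbler (n=117): 34/117=0.2906, 52/117=0.4444, 22/117=0.1880, 5/117=0.0427, 4/117=0.0342
Proportions for Reed Warbler (n=69): 1/69=0.0145, 2/69=0.0290, 1/69=0.0145, 10/69=0.1449, 55/69=0.7971
Σ|p₁ᵢ − p₂ᵢ| = 0.2761 + 0.4154 + 0.1735 + 0.1022 + 0.7629 = 1.7301
D = 1 − ½ × 1.7301 = 1 − 0.86505 = 0.13495

0.13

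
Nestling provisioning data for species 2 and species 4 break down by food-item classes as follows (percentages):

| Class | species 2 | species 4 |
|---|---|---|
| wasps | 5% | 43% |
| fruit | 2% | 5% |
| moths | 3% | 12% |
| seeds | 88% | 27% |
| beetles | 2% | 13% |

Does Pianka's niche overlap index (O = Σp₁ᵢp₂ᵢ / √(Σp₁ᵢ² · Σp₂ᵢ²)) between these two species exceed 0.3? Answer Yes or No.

Convert percentages to proportions (divide by 100).
Σ p₁ᵢp₂ᵢ = 0.0215 + 0.0010 + 0.0036 + 0.2376 + 0.0026 = 0.2663
Σp_1ᵢ² = 0.05² + 0.02² + 0.03² + 0.88² + 0.02² = 0.0025 + 0.0004 + 0.0009 + 0.7744 + 0.0004 = 0.7786
Σp_2ᵢ² = 0.43² + 0.05² + 0.12² + 0.27² + 0.13² = 0.1849 + 0.0025 + 0.0144 + 0.0729 + 0.0169 = 0.2916
O = 0.2663 / √(0.7786 × 0.2916) = 0.2663 / 0.47649 = 0.5589
O = 0.5589 > 0.3 → Yes.

Yes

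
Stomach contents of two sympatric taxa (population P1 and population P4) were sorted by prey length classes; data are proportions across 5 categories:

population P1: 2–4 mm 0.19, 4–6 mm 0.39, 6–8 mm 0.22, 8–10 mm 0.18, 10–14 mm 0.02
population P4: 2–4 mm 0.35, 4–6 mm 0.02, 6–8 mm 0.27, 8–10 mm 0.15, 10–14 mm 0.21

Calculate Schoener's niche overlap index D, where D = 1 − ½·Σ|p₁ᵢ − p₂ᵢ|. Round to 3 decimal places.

0.600

Σ|p₁ᵢ − p₂ᵢ| = 0.16 + 0.37 + 0.05 + 0.03 + 0.19 = 0.80
D = 1 − ½ × 0.80 = 1 − 0.400 = 0.60000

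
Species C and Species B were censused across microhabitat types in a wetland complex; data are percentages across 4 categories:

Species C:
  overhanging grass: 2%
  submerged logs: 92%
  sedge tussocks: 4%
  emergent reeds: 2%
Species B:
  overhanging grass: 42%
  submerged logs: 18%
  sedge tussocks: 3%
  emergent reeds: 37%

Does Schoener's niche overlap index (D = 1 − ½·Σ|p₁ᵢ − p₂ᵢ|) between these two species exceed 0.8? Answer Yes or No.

No

Convert percentages to proportions (divide by 100).
Σ|p₁ᵢ − p₂ᵢ| = 0.40 + 0.74 + 0.01 + 0.35 = 1.50
D = 1 − ½ × 1.50 = 1 − 0.750 = 0.2500
D = 0.2500 < 0.8 → No.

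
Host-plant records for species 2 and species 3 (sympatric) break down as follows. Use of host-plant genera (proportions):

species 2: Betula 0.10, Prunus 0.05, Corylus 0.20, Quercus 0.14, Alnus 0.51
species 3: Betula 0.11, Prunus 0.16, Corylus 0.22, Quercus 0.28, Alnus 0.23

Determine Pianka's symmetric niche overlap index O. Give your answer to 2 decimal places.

0.82

Σ p₁ᵢp₂ᵢ = 0.0110 + 0.0080 + 0.0440 + 0.0392 + 0.1173 = 0.2195
Σp_1ᵢ² = 0.10² + 0.05² + 0.20² + 0.14² + 0.51² = 0.0100 + 0.0025 + 0.0400 + 0.0196 + 0.2601 = 0.3322
Σp_2ᵢ² = 0.11² + 0.16² + 0.22² + 0.28² + 0.23² = 0.0121 + 0.0256 + 0.0484 + 0.0784 + 0.0529 = 0.2174
O = 0.2195 / √(0.3322 × 0.2174) = 0.2195 / 0.26874 = 0.8168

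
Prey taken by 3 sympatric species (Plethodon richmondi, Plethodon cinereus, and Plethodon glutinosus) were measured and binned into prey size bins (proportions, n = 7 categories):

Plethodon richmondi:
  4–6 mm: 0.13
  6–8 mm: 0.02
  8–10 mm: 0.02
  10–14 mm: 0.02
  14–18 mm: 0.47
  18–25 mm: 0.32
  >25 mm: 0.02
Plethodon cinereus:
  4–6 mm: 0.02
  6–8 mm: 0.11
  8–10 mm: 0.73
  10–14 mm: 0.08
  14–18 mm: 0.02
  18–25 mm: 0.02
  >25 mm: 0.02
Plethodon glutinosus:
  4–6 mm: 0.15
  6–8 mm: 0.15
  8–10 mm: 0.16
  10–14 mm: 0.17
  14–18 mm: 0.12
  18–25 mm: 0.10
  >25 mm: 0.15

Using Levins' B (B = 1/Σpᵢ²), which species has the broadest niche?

Σp_richᵢ² = 0.13² + 0.02² + 0.02² + 0.02² + 0.47² + 0.32² + 0.02² = 0.0169 + 0.0004 + 0.0004 + 0.0004 + 0.2209 + 0.1024 + 0.0004 = 0.3418
B_rich = 1 / 0.3418 = 2.9257
Σp_cineᵢ² = 0.02² + 0.11² + 0.73² + 0.08² + 0.02² + 0.02² + 0.02² = 0.0004 + 0.0121 + 0.5329 + 0.0064 + 0.0004 + 0.0004 + 0.0004 = 0.5530
B_cine = 1 / 0.5530 = 1.8083
Σp_glutᵢ² = 0.15² + 0.15² + 0.16² + 0.17² + 0.12² + 0.10² + 0.15² = 0.0225 + 0.0225 + 0.0256 + 0.0289 + 0.0144 + 0.0100 + 0.0225 = 0.1464
B_glut = 1 / 0.1464 = 6.8306
Highest B → broadest niche (most generalist): Plethodon glutinosus (B = 6.83).

Plethodon glutinosus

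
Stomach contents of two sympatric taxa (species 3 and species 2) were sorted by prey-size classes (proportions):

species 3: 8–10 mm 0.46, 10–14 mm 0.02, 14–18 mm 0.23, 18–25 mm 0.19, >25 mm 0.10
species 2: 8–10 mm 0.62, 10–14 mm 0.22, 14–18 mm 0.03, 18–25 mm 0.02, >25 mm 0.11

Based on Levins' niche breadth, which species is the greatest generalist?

species 3

Σp_3ᵢ² = 0.46² + 0.02² + 0.23² + 0.19² + 0.10² = 0.2116 + 0.0004 + 0.0529 + 0.0361 + 0.0100 = 0.3110
B_3 = 1 / 0.3110 = 3.2154
Σp_2ᵢ² = 0.62² + 0.22² + 0.03² + 0.02² + 0.11² = 0.3844 + 0.0484 + 0.0009 + 0.0004 + 0.0121 = 0.4462
B_2 = 1 / 0.4462 = 2.2411
Highest B → broadest niche (most generalist): species 3 (B = 3.22).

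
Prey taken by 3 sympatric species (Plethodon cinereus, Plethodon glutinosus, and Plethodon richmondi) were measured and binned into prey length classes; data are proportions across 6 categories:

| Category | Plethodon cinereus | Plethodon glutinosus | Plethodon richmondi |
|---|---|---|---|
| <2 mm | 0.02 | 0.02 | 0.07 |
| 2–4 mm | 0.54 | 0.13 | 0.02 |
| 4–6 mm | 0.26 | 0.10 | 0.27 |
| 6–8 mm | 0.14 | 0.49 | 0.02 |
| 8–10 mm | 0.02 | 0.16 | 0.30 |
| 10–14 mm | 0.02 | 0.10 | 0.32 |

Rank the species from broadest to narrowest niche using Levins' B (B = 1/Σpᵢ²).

Σp_cineᵢ² = 0.02² + 0.54² + 0.26² + 0.14² + 0.02² + 0.02² = 0.0004 + 0.2916 + 0.0676 + 0.0196 + 0.0004 + 0.0004 = 0.3800
B_cine = 1 / 0.3800 = 2.6316
Σp_glutᵢ² = 0.02² + 0.13² + 0.10² + 0.49² + 0.16² + 0.10² = 0.0004 + 0.0169 + 0.0100 + 0.2401 + 0.0256 + 0.0100 = 0.3030
B_glut = 1 / 0.3030 = 3.3003
Σp_richᵢ² = 0.07² + 0.02² + 0.27² + 0.02² + 0.30² + 0.32² = 0.0049 + 0.0004 + 0.0729 + 0.0004 + 0.0900 + 0.1024 = 0.2710
B_rich = 1 / 0.2710 = 3.6900
Ranking by B (broadest → narrowest): Plethodon richmondi (3.69) > Plethodon glutinosus (3.30) > Plethodon cinereus (2.63)

Plethodon richmondi > Plethodon glutinosus > Plethodon cinereus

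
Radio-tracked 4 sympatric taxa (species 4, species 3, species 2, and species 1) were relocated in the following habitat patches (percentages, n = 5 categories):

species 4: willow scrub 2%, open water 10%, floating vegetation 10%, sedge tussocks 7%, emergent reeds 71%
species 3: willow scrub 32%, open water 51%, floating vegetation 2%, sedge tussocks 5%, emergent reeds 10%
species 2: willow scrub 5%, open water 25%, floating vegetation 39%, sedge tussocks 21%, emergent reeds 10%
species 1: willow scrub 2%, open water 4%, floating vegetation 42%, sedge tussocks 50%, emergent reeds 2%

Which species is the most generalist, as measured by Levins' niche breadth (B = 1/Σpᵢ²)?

Convert percentages to proportions (divide by 100).
Σp_4ᵢ² = 0.02² + 0.10² + 0.10² + 0.07² + 0.71² = 0.0004 + 0.0100 + 0.0100 + 0.0049 + 0.5041 = 0.5294
B_4 = 1 / 0.5294 = 1.8889
Σp_3ᵢ² = 0.32² + 0.51² + 0.02² + 0.05² + 0.10² = 0.1024 + 0.2601 + 0.0004 + 0.0025 + 0.0100 = 0.3754
B_3 = 1 / 0.3754 = 2.6638
Σp_2ᵢ² = 0.05² + 0.25² + 0.39² + 0.21² + 0.10² = 0.0025 + 0.0625 + 0.1521 + 0.0441 + 0.0100 = 0.2712
B_2 = 1 / 0.2712 = 3.6873
Σp_1ᵢ² = 0.02² + 0.04² + 0.42² + 0.50² + 0.02² = 0.0004 + 0.0016 + 0.1764 + 0.2500 + 0.0004 = 0.4288
B_1 = 1 / 0.4288 = 2.3321
Highest B → broadest niche (most generalist): species 2 (B = 3.69).

species 2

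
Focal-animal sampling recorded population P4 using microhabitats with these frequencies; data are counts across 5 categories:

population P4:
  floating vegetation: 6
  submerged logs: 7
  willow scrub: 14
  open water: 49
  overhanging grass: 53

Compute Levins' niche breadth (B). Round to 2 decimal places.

Proportions for population P4 (n=129): 6/129=0.0465, 7/129=0.0543, 14/129=0.1085, 49/129=0.3798, 53/129=0.4109
Σpᵢ² = 0.0465² + 0.0543² + 0.1085² + 0.3798² + 0.4109² = 0.002162 + 0.002948 + 0.011772 + 0.144248 + 0.168839 = 0.329969
B = 1 / 0.329969 = 3.0306

3.03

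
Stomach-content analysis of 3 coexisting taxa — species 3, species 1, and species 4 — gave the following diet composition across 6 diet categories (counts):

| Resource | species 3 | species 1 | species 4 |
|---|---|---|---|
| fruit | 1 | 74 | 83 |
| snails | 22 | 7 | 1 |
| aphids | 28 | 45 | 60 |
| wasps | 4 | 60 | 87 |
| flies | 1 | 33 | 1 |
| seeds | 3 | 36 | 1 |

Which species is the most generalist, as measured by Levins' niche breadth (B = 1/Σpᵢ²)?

species 1

Proportions for species 3 (n=59): 1/59=0.0169, 22/59=0.3729, 28/59=0.4746, 4/59=0.0678, 1/59=0.0169, 3/59=0.0508
Proportions for species 1 (n=255): 74/255=0.2902, 7/255=0.0275, 45/255=0.1765, 60/255=0.2353, 33/255=0.1294, 36/255=0.1412
Proportions for species 4 (n=233): 83/233=0.3562, 1/233=0.0043, 60/233=0.2575, 87/233=0.3734, 1/233=0.0043, 1/233=0.0043
Σp_3ᵢ² = 0.0169² + 0.3729² + 0.4746² + 0.0678² + 0.0169² + 0.0508² = 0.000286 + 0.139054 + 0.225245 + 0.004597 + 0.000286 + 0.002581 = 0.372049
B_3 = 1 / 0.372049 = 2.6878
Σp_1ᵢ² = 0.2902² + 0.0275² + 0.1765² + 0.2353² + 0.1294² + 0.1412² = 0.084216 + 0.000756 + 0.031152 + 0.055366 + 0.016744 + 0.019937 = 0.208171
B_1 = 1 / 0.208171 = 4.8037
Σp_4ᵢ² = 0.3562² + 0.0043² + 0.2575² + 0.3734² + 0.0043² + 0.0043² = 0.126878 + 0.000018 + 0.066306 + 0.139428 + 0.000018 + 0.000018 = 0.332666
B_4 = 1 / 0.332666 = 3.0060
Highest B → broadest niche (most generalist): species 1 (B = 4.80).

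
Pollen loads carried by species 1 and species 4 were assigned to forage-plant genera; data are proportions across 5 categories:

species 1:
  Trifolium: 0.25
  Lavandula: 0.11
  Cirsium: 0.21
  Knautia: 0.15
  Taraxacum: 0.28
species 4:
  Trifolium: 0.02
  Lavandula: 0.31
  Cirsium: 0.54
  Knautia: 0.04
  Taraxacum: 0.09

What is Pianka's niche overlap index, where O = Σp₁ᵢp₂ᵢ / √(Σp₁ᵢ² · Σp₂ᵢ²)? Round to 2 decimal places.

0.62

Σ p₁ᵢp₂ᵢ = 0.0050 + 0.0341 + 0.1134 + 0.0060 + 0.0252 = 0.1837
Σp_1ᵢ² = 0.25² + 0.11² + 0.21² + 0.15² + 0.28² = 0.0625 + 0.0121 + 0.0441 + 0.0225 + 0.0784 = 0.2196
Σp_2ᵢ² = 0.02² + 0.31² + 0.54² + 0.04² + 0.09² = 0.0004 + 0.0961 + 0.2916 + 0.0016 + 0.0081 = 0.3978
O = 0.1837 / √(0.2196 × 0.3978) = 0.1837 / 0.29556 = 0.6215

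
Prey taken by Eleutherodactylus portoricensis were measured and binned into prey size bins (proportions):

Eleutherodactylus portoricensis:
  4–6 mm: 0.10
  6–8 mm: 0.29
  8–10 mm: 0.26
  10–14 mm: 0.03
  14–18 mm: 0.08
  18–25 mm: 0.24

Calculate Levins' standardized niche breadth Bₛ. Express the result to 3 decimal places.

0.683

Σpᵢ² = 0.10² + 0.29² + 0.26² + 0.03² + 0.08² + 0.24² = 0.0100 + 0.0841 + 0.0676 + 0.0009 + 0.0064 + 0.0576 = 0.2266
B = 1 / 0.2266 = 4.41306
Bₛ = (B − 1)/(n − 1) = (4.41306 − 1)/(6 − 1) = 3.41306/5 = 0.68261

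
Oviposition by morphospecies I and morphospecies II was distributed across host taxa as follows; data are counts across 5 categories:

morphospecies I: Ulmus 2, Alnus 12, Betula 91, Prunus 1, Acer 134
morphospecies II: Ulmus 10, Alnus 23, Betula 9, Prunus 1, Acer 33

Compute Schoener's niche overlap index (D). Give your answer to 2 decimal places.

0.62

Proportions for morphospecies I (n=240): 2/240=0.0083, 12/240=0.0500, 91/240=0.3792, 1/240=0.0042, 134/240=0.5583
Proportions for morphospecies II (n=76): 10/76=0.1316, 23/76=0.3026, 9/76=0.1184, 1/76=0.0132, 33/76=0.4342
Σ|p₁ᵢ − p₂ᵢ| = 0.1233 + 0.2526 + 0.2608 + 0.0090 + 0.1241 = 0.7698
D = 1 − ½ × 0.7698 = 1 − 0.38490 = 0.61510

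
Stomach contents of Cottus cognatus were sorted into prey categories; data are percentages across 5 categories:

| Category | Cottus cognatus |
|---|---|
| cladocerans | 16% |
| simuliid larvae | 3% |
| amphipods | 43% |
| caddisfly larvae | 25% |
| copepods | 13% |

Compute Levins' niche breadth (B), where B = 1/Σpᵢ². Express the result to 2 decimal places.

Convert percentages to proportions (divide by 100).
Σpᵢ² = 0.16² + 0.03² + 0.43² + 0.25² + 0.13² = 0.0256 + 0.0009 + 0.1849 + 0.0625 + 0.0169 = 0.2908
B = 1 / 0.2908 = 3.4388

3.44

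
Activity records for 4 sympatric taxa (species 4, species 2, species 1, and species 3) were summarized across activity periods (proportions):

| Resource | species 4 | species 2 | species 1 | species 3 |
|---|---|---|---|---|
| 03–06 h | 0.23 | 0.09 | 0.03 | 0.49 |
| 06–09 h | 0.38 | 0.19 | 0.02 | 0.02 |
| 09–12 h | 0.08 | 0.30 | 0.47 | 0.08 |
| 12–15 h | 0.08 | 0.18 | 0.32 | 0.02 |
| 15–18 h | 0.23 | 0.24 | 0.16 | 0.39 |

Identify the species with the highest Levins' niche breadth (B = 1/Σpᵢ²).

Σp_4ᵢ² = 0.23² + 0.38² + 0.08² + 0.08² + 0.23² = 0.0529 + 0.1444 + 0.0064 + 0.0064 + 0.0529 = 0.2630
B_4 = 1 / 0.2630 = 3.8023
Σp_2ᵢ² = 0.09² + 0.19² + 0.30² + 0.18² + 0.24² = 0.0081 + 0.0361 + 0.0900 + 0.0324 + 0.0576 = 0.2242
B_2 = 1 / 0.2242 = 4.4603
Σp_1ᵢ² = 0.03² + 0.02² + 0.47² + 0.32² + 0.16² = 0.0009 + 0.0004 + 0.2209 + 0.1024 + 0.0256 = 0.3502
B_1 = 1 / 0.3502 = 2.8555
Σp_3ᵢ² = 0.49² + 0.02² + 0.08² + 0.02² + 0.39² = 0.2401 + 0.0004 + 0.0064 + 0.0004 + 0.1521 = 0.3994
B_3 = 1 / 0.3994 = 2.5038
Highest B → broadest niche (most generalist): species 2 (B = 4.46).

species 2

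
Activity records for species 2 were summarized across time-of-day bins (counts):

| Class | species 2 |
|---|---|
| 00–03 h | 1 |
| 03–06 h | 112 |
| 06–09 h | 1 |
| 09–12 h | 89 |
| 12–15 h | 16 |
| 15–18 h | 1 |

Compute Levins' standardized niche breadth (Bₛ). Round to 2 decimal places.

0.27

Proportions for species 2 (n=220): 1/220=0.0045, 112/220=0.5091, 1/220=0.0045, 89/220=0.4045, 16/220=0.0727, 1/220=0.0045
Σpᵢ² = 0.0045² + 0.5091² + 0.0045² + 0.4045² + 0.0727² + 0.0045² = 0.000020 + 0.259183 + 0.000020 + 0.163620 + 0.005285 + 0.000020 = 0.428148
B = 1 / 0.428148 = 2.3356
Bₛ = (B − 1)/(n − 1) = (2.3356 − 1)/(6 − 1) = 1.3356/5 = 0.2671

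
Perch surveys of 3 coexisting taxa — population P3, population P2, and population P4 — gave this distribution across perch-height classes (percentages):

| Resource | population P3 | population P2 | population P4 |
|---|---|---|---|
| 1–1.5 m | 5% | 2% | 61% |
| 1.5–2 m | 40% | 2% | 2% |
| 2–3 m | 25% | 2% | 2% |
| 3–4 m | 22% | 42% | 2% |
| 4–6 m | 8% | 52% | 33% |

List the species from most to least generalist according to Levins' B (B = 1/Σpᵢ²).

Convert percentages to proportions (divide by 100).
Σp_P3ᵢ² = 0.05² + 0.40² + 0.25² + 0.22² + 0.08² = 0.0025 + 0.1600 + 0.0625 + 0.0484 + 0.0064 = 0.2798
B_P3 = 1 / 0.2798 = 3.5740
Σp_P2ᵢ² = 0.02² + 0.02² + 0.02² + 0.42² + 0.52² = 0.0004 + 0.0004 + 0.0004 + 0.1764 + 0.2704 = 0.4480
B_P2 = 1 / 0.4480 = 2.2321
Σp_P4ᵢ² = 0.61² + 0.02² + 0.02² + 0.02² + 0.33² = 0.3721 + 0.0004 + 0.0004 + 0.0004 + 0.1089 = 0.4822
B_P4 = 1 / 0.4822 = 2.0738
Ranking by B (broadest → narrowest): population P3 (3.57) > population P2 (2.23) > population P4 (2.07)

population P3 > population P2 > population P4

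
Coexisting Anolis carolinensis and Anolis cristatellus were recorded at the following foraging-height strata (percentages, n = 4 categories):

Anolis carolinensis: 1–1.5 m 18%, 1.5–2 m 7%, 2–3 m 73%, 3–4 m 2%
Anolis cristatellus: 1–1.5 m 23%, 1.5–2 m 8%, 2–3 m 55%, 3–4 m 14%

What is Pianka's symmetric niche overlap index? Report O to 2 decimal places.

Convert percentages to proportions (divide by 100).
Σ p₁ᵢp₂ᵢ = 0.0414 + 0.0056 + 0.4015 + 0.0028 = 0.4513
Σp_1ᵢ² = 0.18² + 0.07² + 0.73² + 0.02² = 0.0324 + 0.0049 + 0.5329 + 0.0004 = 0.5706
Σp_2ᵢ² = 0.23² + 0.08² + 0.55² + 0.14² = 0.0529 + 0.0064 + 0.3025 + 0.0196 = 0.3814
O = 0.4513 / √(0.5706 × 0.3814) = 0.4513 / 0.46650 = 0.9674

0.97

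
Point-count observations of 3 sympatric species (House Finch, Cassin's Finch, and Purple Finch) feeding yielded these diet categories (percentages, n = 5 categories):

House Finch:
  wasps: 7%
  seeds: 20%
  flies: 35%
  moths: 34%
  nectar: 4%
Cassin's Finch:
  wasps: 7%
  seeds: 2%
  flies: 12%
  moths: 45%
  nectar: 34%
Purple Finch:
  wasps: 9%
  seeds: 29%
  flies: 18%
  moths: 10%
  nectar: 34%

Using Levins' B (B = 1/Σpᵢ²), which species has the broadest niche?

Purple Finch

Convert percentages to proportions (divide by 100).
Σp_Housᵢ² = 0.07² + 0.20² + 0.35² + 0.34² + 0.04² = 0.0049 + 0.0400 + 0.1225 + 0.1156 + 0.0016 = 0.2846
B_Hous = 1 / 0.2846 = 3.5137
Σp_Cassᵢ² = 0.07² + 0.02² + 0.12² + 0.45² + 0.34² = 0.0049 + 0.0004 + 0.0144 + 0.2025 + 0.1156 = 0.3378
B_Cass = 1 / 0.3378 = 2.9603
Σp_Purpᵢ² = 0.09² + 0.29² + 0.18² + 0.10² + 0.34² = 0.0081 + 0.0841 + 0.0324 + 0.0100 + 0.1156 = 0.2502
B_Purp = 1 / 0.2502 = 3.9968
Highest B → broadest niche (most generalist): Purple Finch (B = 4.00).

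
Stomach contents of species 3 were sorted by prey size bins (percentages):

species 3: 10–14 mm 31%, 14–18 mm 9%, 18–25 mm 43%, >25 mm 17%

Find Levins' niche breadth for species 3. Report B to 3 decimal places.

3.145

Convert percentages to proportions (divide by 100).
Σpᵢ² = 0.31² + 0.09² + 0.43² + 0.17² = 0.0961 + 0.0081 + 0.1849 + 0.0289 = 0.3180
B = 1 / 0.3180 = 3.14465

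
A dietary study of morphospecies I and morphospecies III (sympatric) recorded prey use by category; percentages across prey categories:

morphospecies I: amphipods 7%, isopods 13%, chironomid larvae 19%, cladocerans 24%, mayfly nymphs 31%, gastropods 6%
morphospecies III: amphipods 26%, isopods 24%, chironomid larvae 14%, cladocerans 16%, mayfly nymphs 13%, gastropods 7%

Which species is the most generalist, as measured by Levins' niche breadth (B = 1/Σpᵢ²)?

morphospecies III

Convert percentages to proportions (divide by 100).
Σp_Iᵢ² = 0.07² + 0.13² + 0.19² + 0.24² + 0.31² + 0.06² = 0.0049 + 0.0169 + 0.0361 + 0.0576 + 0.0961 + 0.0036 = 0.2152
B_I = 1 / 0.2152 = 4.6468
Σp_IIIᵢ² = 0.26² + 0.24² + 0.14² + 0.16² + 0.13² + 0.07² = 0.0676 + 0.0576 + 0.0196 + 0.0256 + 0.0169 + 0.0049 = 0.1922
B_III = 1 / 0.1922 = 5.2029
Highest B → broadest niche (most generalist): morphospecies III (B = 5.20).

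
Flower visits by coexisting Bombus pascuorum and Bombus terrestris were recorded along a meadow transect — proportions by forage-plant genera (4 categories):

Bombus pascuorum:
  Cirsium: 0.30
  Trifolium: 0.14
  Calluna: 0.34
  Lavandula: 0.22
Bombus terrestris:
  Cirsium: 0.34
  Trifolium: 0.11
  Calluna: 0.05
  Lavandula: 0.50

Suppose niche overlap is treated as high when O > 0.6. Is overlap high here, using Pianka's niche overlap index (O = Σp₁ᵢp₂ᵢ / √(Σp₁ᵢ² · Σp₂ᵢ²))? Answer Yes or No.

Yes

Σ p₁ᵢp₂ᵢ = 0.1020 + 0.0154 + 0.0170 + 0.1100 = 0.2444
Σp_1ᵢ² = 0.30² + 0.14² + 0.34² + 0.22² = 0.0900 + 0.0196 + 0.1156 + 0.0484 = 0.2736
Σp_2ᵢ² = 0.34² + 0.11² + 0.05² + 0.50² = 0.1156 + 0.0121 + 0.0025 + 0.2500 = 0.3802
O = 0.2444 / √(0.2736 × 0.3802) = 0.2444 / 0.32253 = 0.7578
O = 0.7578 > 0.6 → Yes.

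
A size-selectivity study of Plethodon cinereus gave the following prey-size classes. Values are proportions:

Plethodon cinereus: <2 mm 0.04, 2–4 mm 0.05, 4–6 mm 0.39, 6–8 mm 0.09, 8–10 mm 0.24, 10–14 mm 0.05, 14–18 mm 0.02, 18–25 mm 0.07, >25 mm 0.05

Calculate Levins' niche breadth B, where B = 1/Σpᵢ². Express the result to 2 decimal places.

4.31

Σpᵢ² = 0.04² + 0.05² + 0.39² + 0.09² + 0.24² + 0.05² + 0.02² + 0.07² + 0.05² = 0.0016 + 0.0025 + 0.1521 + 0.0081 + 0.0576 + 0.0025 + 0.0004 + 0.0049 + 0.0025 = 0.2322
B = 1 / 0.2322 = 4.3066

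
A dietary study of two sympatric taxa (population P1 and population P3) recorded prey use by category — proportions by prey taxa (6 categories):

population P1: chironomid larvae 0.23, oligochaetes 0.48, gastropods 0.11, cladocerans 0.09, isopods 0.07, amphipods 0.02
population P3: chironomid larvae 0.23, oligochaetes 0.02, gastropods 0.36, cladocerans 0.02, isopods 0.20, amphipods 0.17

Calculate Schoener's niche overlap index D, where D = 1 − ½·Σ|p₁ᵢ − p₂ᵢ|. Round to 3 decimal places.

Σ|p₁ᵢ − p₂ᵢ| = 0.00 + 0.46 + 0.25 + 0.07 + 0.13 + 0.15 = 1.06
D = 1 − ½ × 1.06 = 1 − 0.530 = 0.47000

0.470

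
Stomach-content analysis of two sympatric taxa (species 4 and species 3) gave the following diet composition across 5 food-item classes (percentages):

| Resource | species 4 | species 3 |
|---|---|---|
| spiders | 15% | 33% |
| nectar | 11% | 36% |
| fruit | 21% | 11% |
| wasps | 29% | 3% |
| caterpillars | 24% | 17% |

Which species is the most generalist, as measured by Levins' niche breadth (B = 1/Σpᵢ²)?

species 4

Convert percentages to proportions (divide by 100).
Σp_4ᵢ² = 0.15² + 0.11² + 0.21² + 0.29² + 0.24² = 0.0225 + 0.0121 + 0.0441 + 0.0841 + 0.0576 = 0.2204
B_4 = 1 / 0.2204 = 4.5372
Σp_3ᵢ² = 0.33² + 0.36² + 0.11² + 0.03² + 0.17² = 0.1089 + 0.1296 + 0.0121 + 0.0009 + 0.0289 = 0.2804
B_3 = 1 / 0.2804 = 3.5663
Highest B → broadest niche (most generalist): species 4 (B = 4.54).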